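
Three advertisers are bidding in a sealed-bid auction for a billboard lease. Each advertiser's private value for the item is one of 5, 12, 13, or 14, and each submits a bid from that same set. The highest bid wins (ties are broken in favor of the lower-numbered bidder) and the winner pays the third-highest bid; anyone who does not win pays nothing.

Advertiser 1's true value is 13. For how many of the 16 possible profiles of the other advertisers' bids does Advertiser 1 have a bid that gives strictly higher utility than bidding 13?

Others bid (5, 14): truth gives 0; bid 14 gives 8 > 0. Violating.
Others bid (12, 14): truth gives 0; bid 14 gives 1 > 0. Violating.
Others bid (14, 5): truth gives 0; bid 14 gives 8 > 0. Violating.
Others bid (14, 12): truth gives 0; bid 14 gives 1 > 0. Violating.
Others bid (5, 5): truth gives 8; no alternative beats it.
Others bid (5, 12): truth gives 8; no alternative beats it.
(Checking all 16 profiles: 4 have a profitable deviation, 12 do not.)

4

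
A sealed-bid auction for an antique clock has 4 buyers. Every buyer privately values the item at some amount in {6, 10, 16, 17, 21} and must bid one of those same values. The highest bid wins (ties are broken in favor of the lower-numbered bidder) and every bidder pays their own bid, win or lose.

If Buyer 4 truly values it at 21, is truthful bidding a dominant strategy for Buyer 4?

No

Consider the case where Buyer 1 bids 6, Buyer 2 bids 6 and Buyer 3 bids 6.
Truthful bid 21: wins, pays 21, utility 21 - 21 = 0.
Bid 10 instead: wins, pays 10, utility 21 - 10 = 11.
Since 11 > 0, bidding 10 is strictly better here, so truthful bidding is not dominant.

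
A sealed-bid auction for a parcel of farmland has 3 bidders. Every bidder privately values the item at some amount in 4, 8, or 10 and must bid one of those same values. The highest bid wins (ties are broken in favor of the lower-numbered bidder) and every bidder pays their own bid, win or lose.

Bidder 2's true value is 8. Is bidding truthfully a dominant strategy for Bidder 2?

Consider the case where Bidder 1 bids 4 and Bidder 3 bids 10.
Truthful bid 8: loses but pays 8, utility -8.
Bid 4 instead: loses but pays 4, utility -4.
Since -4 > -8, bidding 4 is strictly better here, so truthful bidding is not dominant.

No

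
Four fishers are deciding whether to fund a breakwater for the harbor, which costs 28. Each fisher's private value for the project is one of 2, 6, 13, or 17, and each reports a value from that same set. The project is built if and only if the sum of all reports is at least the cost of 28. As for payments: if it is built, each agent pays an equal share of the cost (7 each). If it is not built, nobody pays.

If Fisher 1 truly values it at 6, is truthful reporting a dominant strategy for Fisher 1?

Consider the case where Fisher 2 reports 2, Fisher 3 reports 6 and Fisher 4 reports 17.
Truthful report 6: project built, pays 7, utility 6 - 7 = -1.
Report 2 instead: project not built, utility 0.
Since 0 > -1, reporting 2 is strictly better here, so truthful reporting is not dominant.

No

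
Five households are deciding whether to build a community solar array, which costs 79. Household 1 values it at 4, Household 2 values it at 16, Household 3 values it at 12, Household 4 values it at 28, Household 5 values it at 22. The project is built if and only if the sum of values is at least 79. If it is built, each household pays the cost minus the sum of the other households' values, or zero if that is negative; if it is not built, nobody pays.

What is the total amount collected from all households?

Total value 82 ≥ cost 79, so it is built.
Household 1: others sum to 78; max(0, 79 - 78) = 1.
Household 2: others sum to 66; max(0, 79 - 66) = 13.
Household 3: others sum to 70; max(0, 79 - 70) = 9.
Household 4: others sum to 54; max(0, 79 - 54) = 25.
Household 5: others sum to 60; max(0, 79 - 60) = 19.
Total collected = 1 + 13 + 9 + 25 + 19 = 67.

67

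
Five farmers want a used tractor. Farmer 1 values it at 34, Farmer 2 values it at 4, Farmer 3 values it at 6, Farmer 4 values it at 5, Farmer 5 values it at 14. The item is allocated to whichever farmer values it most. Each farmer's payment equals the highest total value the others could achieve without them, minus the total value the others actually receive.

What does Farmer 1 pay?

Farmer 1 has the highest value and receives the item.
Without Farmer 1, the item would go to the next-highest value, 14, so the others could achieve 14.
With Farmer 1 present and winning, the others receive nothing, so their total is 0.
Payment = 14 - 0 = 14.

14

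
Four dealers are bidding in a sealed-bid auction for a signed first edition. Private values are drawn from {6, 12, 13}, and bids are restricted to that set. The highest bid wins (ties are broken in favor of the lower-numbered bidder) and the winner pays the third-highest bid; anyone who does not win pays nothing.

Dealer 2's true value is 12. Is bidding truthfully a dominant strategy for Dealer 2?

No

Consider the case where Dealer 1 bids 6, Dealer 3 bids 6 and Dealer 4 bids 13.
Truthful bid 12: loses, pays 0, utility 0.
Bid 13 instead: wins, pays 6, utility 12 - 6 = 6.
Since 6 > 0, bidding 13 is strictly better here, so truthful bidding is not dominant.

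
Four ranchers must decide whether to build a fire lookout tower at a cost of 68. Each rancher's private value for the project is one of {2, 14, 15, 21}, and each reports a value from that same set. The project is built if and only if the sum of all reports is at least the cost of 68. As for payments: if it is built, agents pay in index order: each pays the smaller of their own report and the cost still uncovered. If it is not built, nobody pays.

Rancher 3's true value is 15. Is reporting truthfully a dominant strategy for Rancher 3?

Consider the case where Rancher 1 reports 14, Rancher 2 reports 21 and Rancher 4 reports 21.
Truthful report 15: project built, pays 15, utility 15 - 15 = 0.
Report 14 instead: project built, pays 14, utility 15 - 14 = 1.
Since 1 > 0, reporting 14 is strictly better here, so truthful reporting is not dominant.

No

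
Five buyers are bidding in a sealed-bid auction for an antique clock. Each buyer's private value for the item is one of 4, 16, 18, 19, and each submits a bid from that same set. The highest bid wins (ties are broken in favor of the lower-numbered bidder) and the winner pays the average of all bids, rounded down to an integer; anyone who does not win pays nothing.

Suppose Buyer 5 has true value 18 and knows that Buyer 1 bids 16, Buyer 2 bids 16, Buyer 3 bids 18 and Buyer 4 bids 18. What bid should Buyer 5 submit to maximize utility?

19

Bid 4: loses, pays 0, utility 0.
Bid 16: loses, pays 0, utility 0.
Bid 18: loses, pays 0, utility 0.
Bid 19: wins, pays 17, utility 18 - 17 = 1.
The best choice is 19 with utility 1.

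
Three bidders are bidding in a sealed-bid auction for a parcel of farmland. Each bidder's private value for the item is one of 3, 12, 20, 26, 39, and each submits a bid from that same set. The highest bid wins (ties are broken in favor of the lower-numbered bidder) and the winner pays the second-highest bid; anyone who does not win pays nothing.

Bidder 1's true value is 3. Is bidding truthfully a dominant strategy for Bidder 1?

Yes

Check each profile of the others' bids and compare truth against every alternative bid.
Others bid (3, 12): truth gives 0, best alternative gives -9.
Others bid (12, 3): truth gives 0, best alternative gives -9.
Others bid (12, 12): truth gives 0, best alternative gives -9.
Others bid (3, 3): truth gives 0, best alternative gives 0.
Others bid (3, 20): truth gives 0, best alternative gives 0.
Others bid (3, 26): truth gives 0, best alternative gives 0.
(Remaining 19 profiles checked similarly; truth is weakly best in each.)
In every case the truthful bid is at least as good as any alternative, so it is a dominant strategy.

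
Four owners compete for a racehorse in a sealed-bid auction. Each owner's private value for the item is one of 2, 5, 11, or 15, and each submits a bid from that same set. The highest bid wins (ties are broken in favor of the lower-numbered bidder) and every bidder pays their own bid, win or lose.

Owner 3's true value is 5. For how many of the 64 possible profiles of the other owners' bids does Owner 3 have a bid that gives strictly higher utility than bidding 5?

62

Others bid (2, 2, 11): truth gives -5; bid 2 gives -2 > -5. Violating.
Others bid (2, 2, 15): truth gives -5; bid 2 gives -2 > -5. Violating.
Others bid (2, 5, 2): truth gives -5; bid 2 gives -2 > -5. Violating.
Others bid (2, 5, 5): truth gives -5; bid 2 gives -2 > -5. Violating.
Others bid (2, 2, 2): truth gives 0; no alternative beats it.
Others bid (2, 2, 5): truth gives 0; no alternative beats it.
(Checking all 64 profiles: 62 have a profitable deviation, 2 do not.)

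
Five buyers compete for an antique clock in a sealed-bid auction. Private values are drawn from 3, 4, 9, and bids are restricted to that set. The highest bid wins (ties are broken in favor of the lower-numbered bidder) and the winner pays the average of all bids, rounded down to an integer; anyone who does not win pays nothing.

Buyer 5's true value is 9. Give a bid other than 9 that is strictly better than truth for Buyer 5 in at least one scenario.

4

Suppose Buyer 1 bids 3, Buyer 2 bids 3, Buyer 3 bids 3 and Buyer 4 bids 3.
Bid 9: wins, pays 4, utility 9 - 4 = 5.
Bid 4: wins, pays 3, utility 9 - 3 = 6.
So bidding 4 beats truth here (6 > 5).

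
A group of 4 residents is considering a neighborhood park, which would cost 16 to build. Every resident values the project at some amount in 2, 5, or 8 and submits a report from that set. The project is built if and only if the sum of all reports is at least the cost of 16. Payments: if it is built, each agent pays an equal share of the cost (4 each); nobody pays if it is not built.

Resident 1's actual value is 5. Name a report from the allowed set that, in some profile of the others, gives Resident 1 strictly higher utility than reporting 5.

Suppose Resident 2 reports 2, Resident 3 reports 2 and Resident 4 reports 5.
Report 5: project not built, utility 0.
Report 8: project built, pays 4, utility 5 - 4 = 1.
So reporting 8 beats truth here (1 > 0).

8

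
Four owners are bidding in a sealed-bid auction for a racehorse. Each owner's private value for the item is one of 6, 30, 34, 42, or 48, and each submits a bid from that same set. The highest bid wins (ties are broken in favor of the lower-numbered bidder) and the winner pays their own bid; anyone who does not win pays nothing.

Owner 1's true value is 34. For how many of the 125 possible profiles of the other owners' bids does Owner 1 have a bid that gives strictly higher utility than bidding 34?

8

Others bid (6, 6, 6): truth gives 0; bid 6 gives 28 > 0. Violating.
Others bid (6, 6, 30): truth gives 0; bid 30 gives 4 > 0. Violating.
Others bid (6, 30, 6): truth gives 0; bid 30 gives 4 > 0. Violating.
Others bid (6, 30, 30): truth gives 0; bid 30 gives 4 > 0. Violating.
Others bid (6, 6, 34): truth gives 0; no alternative beats it.
Others bid (6, 6, 42): truth gives 0; no alternative beats it.
(Checking all 125 profiles: 8 have a profitable deviation, 117 do not.)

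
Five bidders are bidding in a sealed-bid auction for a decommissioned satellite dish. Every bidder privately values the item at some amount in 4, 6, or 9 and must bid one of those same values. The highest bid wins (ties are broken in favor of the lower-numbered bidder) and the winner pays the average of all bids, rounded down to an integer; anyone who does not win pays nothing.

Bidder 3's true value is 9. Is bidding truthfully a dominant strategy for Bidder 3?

Consider the case where Bidder 1 bids 4, Bidder 2 bids 4, Bidder 4 bids 4 and Bidder 5 bids 4.
Truthful bid 9: wins, pays 5, utility 9 - 5 = 4.
Bid 6 instead: wins, pays 4, utility 9 - 4 = 5.
Since 5 > 4, bidding 6 is strictly better here, so truthful bidding is not dominant.

No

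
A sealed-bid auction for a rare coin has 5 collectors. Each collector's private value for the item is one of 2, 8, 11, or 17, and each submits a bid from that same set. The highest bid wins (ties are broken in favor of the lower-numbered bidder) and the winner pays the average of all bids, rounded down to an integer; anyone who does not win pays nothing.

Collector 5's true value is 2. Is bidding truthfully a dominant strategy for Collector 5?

Yes

Check each profile of the others' bids and compare truth against every alternative bid.
Others bid (2, 2, 2, 2): truth gives 0, best alternative gives -1.
Others bid (2, 2, 2, 8): truth gives 0, best alternative gives 0.
Others bid (2, 2, 2, 11): truth gives 0, best alternative gives 0.
Others bid (2, 2, 2, 17): truth gives 0, best alternative gives 0.
Others bid (2, 2, 8, 2): truth gives 0, best alternative gives 0.
Others bid (2, 2, 8, 8): truth gives 0, best alternative gives 0.
(Remaining 250 profiles checked similarly; truth is weakly best in each.)
In every case the truthful bid is at least as good as any alternative, so it is a dominant strategy.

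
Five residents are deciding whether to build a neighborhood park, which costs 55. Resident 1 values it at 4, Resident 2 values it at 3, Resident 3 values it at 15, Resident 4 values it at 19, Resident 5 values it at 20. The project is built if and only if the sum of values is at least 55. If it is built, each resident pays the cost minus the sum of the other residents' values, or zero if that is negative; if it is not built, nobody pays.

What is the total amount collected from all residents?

Total value 61 ≥ cost 55, so it is built.
Resident 1: others sum to 57; max(0, 55 - 57) = 0.
Resident 2: others sum to 58; max(0, 55 - 58) = 0.
Resident 3: others sum to 46; max(0, 55 - 46) = 9.
Resident 4: others sum to 42; max(0, 55 - 42) = 13.
Resident 5: others sum to 41; max(0, 55 - 41) = 14.
Total collected = 0 + 0 + 9 + 13 + 14 = 36.

36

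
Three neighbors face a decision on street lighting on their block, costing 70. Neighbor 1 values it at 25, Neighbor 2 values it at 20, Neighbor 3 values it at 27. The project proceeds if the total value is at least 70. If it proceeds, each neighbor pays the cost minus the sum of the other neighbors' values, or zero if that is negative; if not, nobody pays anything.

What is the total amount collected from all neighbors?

Total value 72 ≥ cost 70, so it is built.
Neighbor 1: others sum to 47; max(0, 70 - 47) = 23.
Neighbor 2: others sum to 52; max(0, 70 - 52) = 18.
Neighbor 3: others sum to 45; max(0, 70 - 45) = 25.
Total collected = 23 + 18 + 25 = 66.

66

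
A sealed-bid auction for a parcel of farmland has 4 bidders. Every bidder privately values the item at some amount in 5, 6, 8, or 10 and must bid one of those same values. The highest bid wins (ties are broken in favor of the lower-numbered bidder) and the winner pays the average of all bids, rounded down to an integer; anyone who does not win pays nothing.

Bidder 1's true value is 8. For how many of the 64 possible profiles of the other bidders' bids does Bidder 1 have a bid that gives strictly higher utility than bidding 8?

Others bid (5, 5, 6): truth gives 2; bid 6 gives 3 > 2. Violating.
Others bid (5, 5, 10): truth gives 0; bid 10 gives 1 > 0. Violating.
Others bid (5, 6, 5): truth gives 2; bid 6 gives 3 > 2. Violating.
Others bid (5, 6, 6): truth gives 2; bid 6 gives 3 > 2. Violating.
Others bid (5, 5, 5): truth gives 3; no alternative beats it.
Others bid (5, 5, 8): truth gives 2; no alternative beats it.
(Checking all 64 profiles: 15 have a profitable deviation, 49 do not.)

15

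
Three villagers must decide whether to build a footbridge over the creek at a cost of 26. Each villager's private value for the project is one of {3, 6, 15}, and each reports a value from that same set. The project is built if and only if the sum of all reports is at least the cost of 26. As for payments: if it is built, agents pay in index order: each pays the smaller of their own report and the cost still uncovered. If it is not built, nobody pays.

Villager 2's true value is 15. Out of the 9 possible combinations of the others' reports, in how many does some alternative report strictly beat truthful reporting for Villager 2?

Others report (6, 15): truth gives 0; report 6 gives 9 > 0. Violating.
Others report (15, 6): truth gives 4; report 6 gives 9 > 4. Violating.
Others report (15, 15): truth gives 4; report 3 gives 12 > 4. Violating.
Others report (3, 3): truth gives 0; no alternative beats it.
Others report (3, 6): truth gives 0; no alternative beats it.
(Checking all 9 profiles: 3 have a profitable deviation, 6 do not.)

3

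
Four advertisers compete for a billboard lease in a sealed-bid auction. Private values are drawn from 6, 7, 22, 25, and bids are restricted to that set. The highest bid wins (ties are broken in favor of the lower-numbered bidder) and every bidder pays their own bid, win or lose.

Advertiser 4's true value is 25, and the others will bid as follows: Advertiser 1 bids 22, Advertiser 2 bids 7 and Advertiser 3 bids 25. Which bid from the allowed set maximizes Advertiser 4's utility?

Bid 6: loses but pays 6, utility -6.
Bid 7: loses but pays 7, utility -7.
Bid 22: loses but pays 22, utility -22.
Bid 25: loses but pays 25, utility -25.
The best choice is 6 with utility -6.

6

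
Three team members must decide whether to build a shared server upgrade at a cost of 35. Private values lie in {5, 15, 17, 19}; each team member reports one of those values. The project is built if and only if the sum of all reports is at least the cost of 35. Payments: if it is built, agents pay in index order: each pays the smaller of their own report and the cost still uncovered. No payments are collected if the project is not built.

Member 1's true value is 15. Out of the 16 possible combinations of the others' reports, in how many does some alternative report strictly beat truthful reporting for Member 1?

9

Others report (15, 15): truth gives 0; report 5 gives 10 > 0. Violating.
Others report (15, 17): truth gives 0; report 5 gives 10 > 0. Violating.
Others report (15, 19): truth gives 0; report 5 gives 10 > 0. Violating.
Others report (17, 15): truth gives 0; report 5 gives 10 > 0. Violating.
Others report (5, 5): truth gives 0; no alternative beats it.
Others report (5, 15): truth gives 0; no alternative beats it.
(Checking all 16 profiles: 9 have a profitable deviation, 7 do not.)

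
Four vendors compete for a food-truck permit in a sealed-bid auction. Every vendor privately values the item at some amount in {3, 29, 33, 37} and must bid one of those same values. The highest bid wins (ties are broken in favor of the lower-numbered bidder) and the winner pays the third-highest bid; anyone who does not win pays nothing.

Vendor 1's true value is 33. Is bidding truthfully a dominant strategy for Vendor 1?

Consider the case where Vendor 2 bids 3, Vendor 3 bids 3 and Vendor 4 bids 37.
Truthful bid 33: loses, pays 0, utility 0.
Bid 37 instead: wins, pays 3, utility 33 - 3 = 30.
Since 30 > 0, bidding 37 is strictly better here, so truthful bidding is not dominant.

No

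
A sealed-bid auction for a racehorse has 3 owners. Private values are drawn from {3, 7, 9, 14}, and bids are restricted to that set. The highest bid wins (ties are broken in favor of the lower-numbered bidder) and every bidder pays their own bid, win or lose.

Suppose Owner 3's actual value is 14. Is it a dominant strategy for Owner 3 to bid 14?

Consider the case where Owner 1 bids 3 and Owner 2 bids 3.
Truthful bid 14: wins, pays 14, utility 14 - 14 = 0.
Bid 7 instead: wins, pays 7, utility 14 - 7 = 7.
Since 7 > 0, bidding 7 is strictly better here, so truthful bidding is not dominant.

No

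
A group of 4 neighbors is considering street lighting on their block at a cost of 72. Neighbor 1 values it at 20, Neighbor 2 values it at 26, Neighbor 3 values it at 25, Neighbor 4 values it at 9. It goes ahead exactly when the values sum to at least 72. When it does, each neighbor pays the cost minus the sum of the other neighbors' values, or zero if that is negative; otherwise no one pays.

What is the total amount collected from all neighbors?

48

Total value 80 ≥ cost 72, so it is built.
Neighbor 1: others sum to 60; max(0, 72 - 60) = 12.
Neighbor 2: others sum to 54; max(0, 72 - 54) = 18.
Neighbor 3: others sum to 55; max(0, 72 - 55) = 17.
Neighbor 4: others sum to 71; max(0, 72 - 71) = 1.
Total collected = 12 + 18 + 17 + 1 = 48.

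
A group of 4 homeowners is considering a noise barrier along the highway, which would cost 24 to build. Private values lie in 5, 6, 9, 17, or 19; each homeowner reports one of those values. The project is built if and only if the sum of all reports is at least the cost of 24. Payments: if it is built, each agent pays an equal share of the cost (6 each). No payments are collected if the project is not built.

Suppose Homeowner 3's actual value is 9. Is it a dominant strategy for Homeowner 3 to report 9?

Check each profile of the others' reports and compare truth against every alternative report.
Others report (5, 5, 5): truth gives 3, best alternative gives 3.
Others report (5, 5, 6): truth gives 3, best alternative gives 3.
Others report (5, 5, 9): truth gives 3, best alternative gives 3.
Others report (5, 5, 17): truth gives 3, best alternative gives 3.
Others report (5, 5, 19): truth gives 3, best alternative gives 3.
Others report (5, 6, 5): truth gives 3, best alternative gives 3.
(Remaining 119 profiles checked similarly; truth is weakly best in each.)
In every case the truthful report is at least as good as any alternative, so it is a dominant strategy.

Yes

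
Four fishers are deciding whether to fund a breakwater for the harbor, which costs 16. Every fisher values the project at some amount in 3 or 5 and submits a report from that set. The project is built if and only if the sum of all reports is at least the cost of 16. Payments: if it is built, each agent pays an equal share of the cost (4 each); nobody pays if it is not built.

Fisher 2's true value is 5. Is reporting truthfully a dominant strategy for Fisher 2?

Yes

Check each profile of the others' reports and compare truth against every alternative report.
Others report (3, 3, 5): truth gives 1, best alternative gives 0.
Others report (3, 5, 3): truth gives 1, best alternative gives 0.
Others report (5, 3, 3): truth gives 1, best alternative gives 0.
Others report (3, 5, 5): truth gives 1, best alternative gives 1.
Others report (5, 3, 5): truth gives 1, best alternative gives 1.
Others report (5, 5, 3): truth gives 1, best alternative gives 1.
(Remaining 2 profiles checked similarly; truth is weakly best in each.)
In every case the truthful report is at least as good as any alternative, so it is a dominant strategy.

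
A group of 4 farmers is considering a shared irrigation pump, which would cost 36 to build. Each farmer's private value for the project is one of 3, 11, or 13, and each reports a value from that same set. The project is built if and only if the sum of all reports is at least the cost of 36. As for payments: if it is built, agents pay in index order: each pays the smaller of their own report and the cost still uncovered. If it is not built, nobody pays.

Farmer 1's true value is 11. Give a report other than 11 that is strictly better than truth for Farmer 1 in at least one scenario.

Suppose Farmer 2 reports 11, Farmer 3 reports 11 and Farmer 4 reports 11.
Report 11: project built, pays 11, utility 11 - 11 = 0.
Report 3: project built, pays 3, utility 11 - 3 = 8.
So reporting 3 beats truth here (8 > 0).

3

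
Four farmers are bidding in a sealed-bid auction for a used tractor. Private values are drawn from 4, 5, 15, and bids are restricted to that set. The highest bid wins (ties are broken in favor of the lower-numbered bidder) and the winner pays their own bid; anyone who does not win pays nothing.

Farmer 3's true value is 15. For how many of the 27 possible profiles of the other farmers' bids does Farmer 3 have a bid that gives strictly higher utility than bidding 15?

Others bid (4, 4, 4): truth gives 0; bid 5 gives 10 > 0. Violating.
Others bid (4, 4, 5): truth gives 0; bid 5 gives 10 > 0. Violating.
Others bid (4, 4, 15): truth gives 0; no alternative beats it.
Others bid (4, 5, 4): truth gives 0; no alternative beats it.
(Checking all 27 profiles: 2 have a profitable deviation, 25 do not.)

2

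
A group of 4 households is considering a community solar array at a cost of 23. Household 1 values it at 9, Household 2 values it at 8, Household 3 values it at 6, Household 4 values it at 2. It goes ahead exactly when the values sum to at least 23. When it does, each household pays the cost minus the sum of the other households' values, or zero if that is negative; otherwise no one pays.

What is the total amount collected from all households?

Total value 25 ≥ cost 23, so it is built.
Household 1: others sum to 16; max(0, 23 - 16) = 7.
Household 2: others sum to 17; max(0, 23 - 17) = 6.
Household 3: others sum to 19; max(0, 23 - 19) = 4.
Household 4: others sum to 23; max(0, 23 - 23) = 0.
Total collected = 7 + 6 + 4 + 0 = 17.

17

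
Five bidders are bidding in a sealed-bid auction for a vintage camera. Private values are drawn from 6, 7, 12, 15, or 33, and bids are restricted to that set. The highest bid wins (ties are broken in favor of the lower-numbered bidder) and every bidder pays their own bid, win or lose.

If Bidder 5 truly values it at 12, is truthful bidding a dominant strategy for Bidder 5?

Consider the case where Bidder 1 bids 6, Bidder 2 bids 6, Bidder 3 bids 6 and Bidder 4 bids 6.
Truthful bid 12: wins, pays 12, utility 12 - 12 = 0.
Bid 7 instead: wins, pays 7, utility 12 - 7 = 5.
Since 5 > 0, bidding 7 is strictly better here, so truthful bidding is not dominant.

No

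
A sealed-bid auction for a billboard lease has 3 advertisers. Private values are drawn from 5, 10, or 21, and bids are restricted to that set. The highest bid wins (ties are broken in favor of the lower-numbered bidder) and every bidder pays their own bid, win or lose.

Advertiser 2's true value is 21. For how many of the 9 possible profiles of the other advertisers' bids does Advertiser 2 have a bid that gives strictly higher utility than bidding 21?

Others bid (5, 5): truth gives 0; bid 10 gives 11 > 0. Violating.
Others bid (5, 10): truth gives 0; bid 10 gives 11 > 0. Violating.
Others bid (21, 5): truth gives -21; bid 5 gives -5 > -21. Violating.
Others bid (21, 10): truth gives -21; bid 5 gives -5 > -21. Violating.
Others bid (5, 21): truth gives 0; no alternative beats it.
Others bid (10, 5): truth gives 0; no alternative beats it.
(Checking all 9 profiles: 5 have a profitable deviation, 4 do not.)

5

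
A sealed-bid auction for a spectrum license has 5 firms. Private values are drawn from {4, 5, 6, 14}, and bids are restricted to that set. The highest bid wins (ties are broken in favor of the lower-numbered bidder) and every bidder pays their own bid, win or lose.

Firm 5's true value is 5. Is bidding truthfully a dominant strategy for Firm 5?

No

Consider the case where Firm 1 bids 4, Firm 2 bids 4, Firm 3 bids 4 and Firm 4 bids 5.
Truthful bid 5: loses but pays 5, utility -5.
Bid 4 instead: loses but pays 4, utility -4.
Since -4 > -5, bidding 4 is strictly better here, so truthful bidding is not dominant.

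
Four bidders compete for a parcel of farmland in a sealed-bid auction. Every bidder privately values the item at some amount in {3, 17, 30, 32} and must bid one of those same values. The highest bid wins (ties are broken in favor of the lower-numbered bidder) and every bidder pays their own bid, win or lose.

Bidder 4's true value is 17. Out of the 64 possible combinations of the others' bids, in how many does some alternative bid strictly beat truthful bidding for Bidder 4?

Others bid (3, 3, 17): truth gives -17; bid 3 gives -3 > -17. Violating.
Others bid (3, 3, 30): truth gives -17; bid 3 gives -3 > -17. Violating.
Others bid (3, 3, 32): truth gives -17; bid 3 gives -3 > -17. Violating.
Others bid (3, 17, 3): truth gives -17; bid 3 gives -3 > -17. Violating.
Others bid (3, 3, 3): truth gives 0; no alternative beats it.
(Checking all 64 profiles: 63 have a profitable deviation, 1 does not.)

63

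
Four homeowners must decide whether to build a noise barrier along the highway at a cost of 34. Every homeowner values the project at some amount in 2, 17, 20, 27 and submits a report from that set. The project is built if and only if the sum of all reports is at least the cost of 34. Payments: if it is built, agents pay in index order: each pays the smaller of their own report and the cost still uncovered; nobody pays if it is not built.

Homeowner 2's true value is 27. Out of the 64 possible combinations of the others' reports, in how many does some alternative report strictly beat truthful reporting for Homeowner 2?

60

Others report (2, 2, 17): truth gives 0; report 17 gives 10 > 0. Violating.
Others report (2, 2, 20): truth gives 0; report 17 gives 10 > 0. Violating.
Others report (2, 2, 27): truth gives 0; report 17 gives 10 > 0. Violating.
Others report (2, 17, 2): truth gives 0; report 17 gives 10 > 0. Violating.
Others report (2, 2, 2): truth gives 0; no alternative beats it.
Others report (17, 2, 2): truth gives 10; no alternative beats it.
(Checking all 64 profiles: 60 have a profitable deviation, 4 do not.)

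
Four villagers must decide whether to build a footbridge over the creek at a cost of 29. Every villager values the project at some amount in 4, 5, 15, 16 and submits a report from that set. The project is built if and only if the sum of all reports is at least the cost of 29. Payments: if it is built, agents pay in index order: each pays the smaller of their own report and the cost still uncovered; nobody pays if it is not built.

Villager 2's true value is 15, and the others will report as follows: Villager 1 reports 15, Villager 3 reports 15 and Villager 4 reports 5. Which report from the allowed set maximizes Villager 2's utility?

4

Report 4: project built, pays 4, utility 15 - 4 = 11.
Report 5: project built, pays 5, utility 15 - 5 = 10.
Report 15: project built, pays 14, utility 15 - 14 = 1.
Report 16: project built, pays 14, utility 15 - 14 = 1.
The best choice is 4 with utility 11.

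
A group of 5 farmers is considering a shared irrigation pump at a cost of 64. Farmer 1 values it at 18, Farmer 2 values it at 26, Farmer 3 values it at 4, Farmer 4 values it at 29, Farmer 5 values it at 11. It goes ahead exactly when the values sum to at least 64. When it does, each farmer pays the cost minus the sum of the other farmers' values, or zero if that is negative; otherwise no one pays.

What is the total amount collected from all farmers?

7

Total value 88 ≥ cost 64, so it is built.
Farmer 1: others sum to 70; max(0, 64 - 70) = 0.
Farmer 2: others sum to 62; max(0, 64 - 62) = 2.
Farmer 3: others sum to 84; max(0, 64 - 84) = 0.
Farmer 4: others sum to 59; max(0, 64 - 59) = 5.
Farmer 5: others sum to 77; max(0, 64 - 77) = 0.
Total collected = 0 + 2 + 0 + 5 + 0 = 7.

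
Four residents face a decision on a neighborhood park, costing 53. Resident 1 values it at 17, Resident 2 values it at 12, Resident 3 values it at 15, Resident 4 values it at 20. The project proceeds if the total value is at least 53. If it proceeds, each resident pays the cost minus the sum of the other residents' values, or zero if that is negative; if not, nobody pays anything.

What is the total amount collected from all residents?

20

Total value 64 ≥ cost 53, so it is built.
Resident 1: others sum to 47; max(0, 53 - 47) = 6.
Resident 2: others sum to 52; max(0, 53 - 52) = 1.
Resident 3: others sum to 49; max(0, 53 - 49) = 4.
Resident 4: others sum to 44; max(0, 53 - 44) = 9.
Total collected = 6 + 1 + 4 + 9 = 20.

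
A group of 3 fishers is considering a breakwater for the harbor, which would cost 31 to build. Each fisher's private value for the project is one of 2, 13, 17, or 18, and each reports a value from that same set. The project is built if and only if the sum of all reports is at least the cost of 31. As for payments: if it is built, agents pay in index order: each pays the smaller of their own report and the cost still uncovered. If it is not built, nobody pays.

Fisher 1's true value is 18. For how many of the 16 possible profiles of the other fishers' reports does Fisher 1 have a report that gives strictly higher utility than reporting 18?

15

Others report (2, 13): truth gives 0; report 17 gives 1 > 0. Violating.
Others report (2, 17): truth gives 0; report 13 gives 5 > 0. Violating.
Others report (2, 18): truth gives 0; report 13 gives 5 > 0. Violating.
Others report (13, 2): truth gives 0; report 17 gives 1 > 0. Violating.
Others report (2, 2): truth gives 0; no alternative beats it.
(Checking all 16 profiles: 15 have a profitable deviation, 1 does not.)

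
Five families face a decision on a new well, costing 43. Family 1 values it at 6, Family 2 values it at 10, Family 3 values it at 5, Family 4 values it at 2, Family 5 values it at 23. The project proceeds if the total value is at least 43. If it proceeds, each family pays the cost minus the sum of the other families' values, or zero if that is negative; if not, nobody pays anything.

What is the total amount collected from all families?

Total value 46 ≥ cost 43, so it is built.
Family 1: others sum to 40; max(0, 43 - 40) = 3.
Family 2: others sum to 36; max(0, 43 - 36) = 7.
Family 3: others sum to 41; max(0, 43 - 41) = 2.
Family 4: others sum to 44; max(0, 43 - 44) = 0.
Family 5: others sum to 23; max(0, 43 - 23) = 20.
Total collected = 3 + 7 + 2 + 0 + 20 = 32.

32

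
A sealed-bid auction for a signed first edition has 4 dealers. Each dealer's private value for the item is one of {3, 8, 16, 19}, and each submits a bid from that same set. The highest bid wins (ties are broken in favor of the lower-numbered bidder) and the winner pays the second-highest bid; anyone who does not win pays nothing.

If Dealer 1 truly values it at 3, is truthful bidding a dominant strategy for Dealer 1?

Check each profile of the others' bids and compare truth against every alternative bid.
Others bid (3, 3, 8): truth gives 0, best alternative gives -5.
Others bid (3, 8, 3): truth gives 0, best alternative gives -5.
Others bid (3, 8, 8): truth gives 0, best alternative gives -5.
Others bid (8, 3, 3): truth gives 0, best alternative gives -5.
Others bid (8, 3, 8): truth gives 0, best alternative gives -5.
Others bid (8, 8, 3): truth gives 0, best alternative gives -5.
(Remaining 58 profiles checked similarly; truth is weakly best in each.)
In every case the truthful bid is at least as good as any alternative, so it is a dominant strategy.

Yes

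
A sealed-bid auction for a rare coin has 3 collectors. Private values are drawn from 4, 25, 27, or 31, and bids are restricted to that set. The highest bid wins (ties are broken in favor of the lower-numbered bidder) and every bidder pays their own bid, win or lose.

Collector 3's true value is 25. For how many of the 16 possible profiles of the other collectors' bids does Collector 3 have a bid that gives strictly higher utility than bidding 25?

15

Others bid (4, 25): truth gives -25; bid 27 gives -2 > -25. Violating.
Others bid (4, 27): truth gives -25; bid 4 gives -4 > -25. Violating.
Others bid (4, 31): truth gives -25; bid 4 gives -4 > -25. Violating.
Others bid (25, 4): truth gives -25; bid 27 gives -2 > -25. Violating.
Others bid (4, 4): truth gives 0; no alternative beats it.
(Checking all 16 profiles: 15 have a profitable deviation, 1 does not.)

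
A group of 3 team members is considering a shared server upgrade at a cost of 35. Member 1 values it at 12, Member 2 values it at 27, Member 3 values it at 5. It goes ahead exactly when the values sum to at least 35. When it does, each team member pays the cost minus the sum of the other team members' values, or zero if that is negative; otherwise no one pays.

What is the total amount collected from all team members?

21

Total value 44 ≥ cost 35, so it is built.
Member 1: others sum to 32; max(0, 35 - 32) = 3.
Member 2: others sum to 17; max(0, 35 - 17) = 18.
Member 3: others sum to 39; max(0, 35 - 39) = 0.
Total collected = 3 + 18 + 0 = 21.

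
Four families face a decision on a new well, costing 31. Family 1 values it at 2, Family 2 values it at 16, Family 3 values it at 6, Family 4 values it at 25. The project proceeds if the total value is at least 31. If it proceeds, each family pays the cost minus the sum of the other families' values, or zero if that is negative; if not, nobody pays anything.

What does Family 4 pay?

7

Total value 49 ≥ cost 31, so the project is built.
The other families' values sum to 24.
Cost minus that sum is 31 - 24 = 7.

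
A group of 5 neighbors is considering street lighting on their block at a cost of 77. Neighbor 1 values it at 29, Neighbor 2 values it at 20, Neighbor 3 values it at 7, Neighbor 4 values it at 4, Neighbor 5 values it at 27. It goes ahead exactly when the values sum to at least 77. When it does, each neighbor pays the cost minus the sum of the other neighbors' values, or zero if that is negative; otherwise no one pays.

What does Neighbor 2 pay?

10

Total value 87 ≥ cost 77, so the project is built.
The other neighbors' values sum to 67.
Cost minus that sum is 77 - 67 = 10.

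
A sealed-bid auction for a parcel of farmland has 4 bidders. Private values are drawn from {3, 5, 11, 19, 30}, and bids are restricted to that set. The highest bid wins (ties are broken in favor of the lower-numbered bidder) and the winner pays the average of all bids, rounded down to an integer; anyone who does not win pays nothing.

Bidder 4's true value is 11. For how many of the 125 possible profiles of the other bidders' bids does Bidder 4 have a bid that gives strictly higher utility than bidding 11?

13

Others bid (3, 3, 3): truth gives 6; bid 5 gives 8 > 6. Violating.
Others bid (3, 3, 11): truth gives 0; bid 19 gives 2 > 0. Violating.
Others bid (3, 5, 11): truth gives 0; bid 19 gives 2 > 0. Violating.
Others bid (3, 11, 3): truth gives 0; bid 19 gives 2 > 0. Violating.
Others bid (3, 3, 5): truth gives 6; no alternative beats it.
Others bid (3, 3, 19): truth gives 0; no alternative beats it.
(Checking all 125 profiles: 13 have a profitable deviation, 112 do not.)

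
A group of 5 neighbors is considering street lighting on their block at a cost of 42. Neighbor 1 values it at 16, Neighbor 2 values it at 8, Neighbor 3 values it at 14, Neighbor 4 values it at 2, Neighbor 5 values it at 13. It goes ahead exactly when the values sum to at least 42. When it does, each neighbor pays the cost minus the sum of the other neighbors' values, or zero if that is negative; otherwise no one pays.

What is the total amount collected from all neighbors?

Total value 53 ≥ cost 42, so it is built.
Neighbor 1: others sum to 37; max(0, 42 - 37) = 5.
Neighbor 2: others sum to 45; max(0, 42 - 45) = 0.
Neighbor 3: others sum to 39; max(0, 42 - 39) = 3.
Neighbor 4: others sum to 51; max(0, 42 - 51) = 0.
Neighbor 5: others sum to 40; max(0, 42 - 40) = 2.
Total collected = 5 + 0 + 3 + 0 + 2 = 10.

10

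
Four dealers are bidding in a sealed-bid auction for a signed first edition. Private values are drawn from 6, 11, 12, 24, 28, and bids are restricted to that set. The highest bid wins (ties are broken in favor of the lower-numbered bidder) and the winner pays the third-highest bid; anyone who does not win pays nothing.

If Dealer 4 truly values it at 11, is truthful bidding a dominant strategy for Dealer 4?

Consider the case where Dealer 1 bids 6, Dealer 2 bids 6 and Dealer 3 bids 11.
Truthful bid 11: loses, pays 0, utility 0.
Bid 12 instead: wins, pays 6, utility 11 - 6 = 5.
Since 5 > 0, bidding 12 is strictly better here, so truthful bidding is not dominant.

No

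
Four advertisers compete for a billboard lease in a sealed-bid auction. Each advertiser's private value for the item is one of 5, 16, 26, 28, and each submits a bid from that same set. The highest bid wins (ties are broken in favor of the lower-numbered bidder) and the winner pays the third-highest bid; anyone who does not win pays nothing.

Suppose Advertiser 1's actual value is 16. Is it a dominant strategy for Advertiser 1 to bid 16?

Consider the case where Advertiser 2 bids 5, Advertiser 3 bids 5 and Advertiser 4 bids 26.
Truthful bid 16: loses, pays 0, utility 0.
Bid 26 instead: wins, pays 5, utility 16 - 5 = 11.
Since 11 > 0, bidding 26 is strictly better here, so truthful bidding is not dominant.

No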